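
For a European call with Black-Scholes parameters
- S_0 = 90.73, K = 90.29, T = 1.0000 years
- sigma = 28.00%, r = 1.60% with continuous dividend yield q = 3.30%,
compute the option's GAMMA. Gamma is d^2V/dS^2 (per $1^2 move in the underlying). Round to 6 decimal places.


Answer: Gamma = 0.015123

Derivation:
d1 = 0.0966476817; d2 = -0.1833523183
phi(d1) = 0.3970834097; exp(-qT) = 0.9675385596; exp(-rT) = 0.9841273201
Gamma = exp(-qT) * phi(d1) / (S * sigma * sqrt(T)) = 0.9675385596 * 0.3970834097 / (90.7300 * 0.2800 * 1.0000000000) = 0.015123


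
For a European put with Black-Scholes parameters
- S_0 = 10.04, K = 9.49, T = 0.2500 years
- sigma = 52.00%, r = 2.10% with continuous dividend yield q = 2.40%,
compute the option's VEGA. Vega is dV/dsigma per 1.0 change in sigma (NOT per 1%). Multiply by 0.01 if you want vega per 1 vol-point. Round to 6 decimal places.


Answer: Vega = 1.876468

Derivation:
d1 = 0.3438019294; d2 = 0.0838019294
phi(d1) = 0.3760480254; exp(-qT) = 0.9940179641; exp(-rT) = 0.9947637572
Vega = S * exp(-qT) * phi(d1) * sqrt(T) = 10.0400 * 0.9940179641 * 0.3760480254 * 0.5000000000 = 1.876468


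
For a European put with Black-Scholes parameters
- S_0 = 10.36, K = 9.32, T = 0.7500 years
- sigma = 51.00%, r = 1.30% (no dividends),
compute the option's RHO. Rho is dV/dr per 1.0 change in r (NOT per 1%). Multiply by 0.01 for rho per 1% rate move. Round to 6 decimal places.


Answer: Rho = -3.348563

Derivation:
d1 = 0.4824318656; d2 = 0.0407589097
phi(d1) = 0.3551167090; exp(-qT) = 1.0000000000; exp(-rT) = 0.9902973771
N(-d2) = 0.4837440487
Rho = -K*T*exp(-rT)*N(-d2) = -9.3200 * 0.7500 * 0.9902973771 * 0.4837440487 = -3.348563


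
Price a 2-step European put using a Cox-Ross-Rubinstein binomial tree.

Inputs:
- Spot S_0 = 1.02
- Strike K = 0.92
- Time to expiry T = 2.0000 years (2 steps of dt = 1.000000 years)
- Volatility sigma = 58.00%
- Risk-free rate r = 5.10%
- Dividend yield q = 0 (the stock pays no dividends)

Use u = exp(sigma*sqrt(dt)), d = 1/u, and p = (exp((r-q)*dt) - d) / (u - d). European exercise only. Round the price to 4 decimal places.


dt = T/N = 1.000000
u = exp(sigma*sqrt(dt)) = 1.786038; d = 1/u = 0.559898
p = (exp((r-q)*dt) - d) / (u - d) = 0.401605
Discount per step: exp(-r*dt) = 0.950279
Stock lattice S(k, i) with i counting down-moves:
  k=0: S(0,0) = 1.0200
  k=1: S(1,0) = 1.8218; S(1,1) = 0.5711
  k=2: S(2,0) = 3.2537; S(2,1) = 1.0200; S(2,2) = 0.3198
Terminal payoffs V(N, i) = max(K - S_T, 0):
  V(2,0) = 0.000000; V(2,1) = 0.000000; V(2,2) = 0.600244
Backward induction: V(k, i) = exp(-r*dt) * [p * V(k+1, i) + (1-p) * V(k+1, i+1)].
  V(1,0) = exp(-r*dt) * [p*0.000000 + (1-p)*0.000000] = 0.000000
  V(1,1) = exp(-r*dt) * [p*0.000000 + (1-p)*0.600244] = 0.341324
  V(0,0) = exp(-r*dt) * [p*0.000000 + (1-p)*0.341324] = 0.194091

Answer: Price = V(0,0) = 0.1941


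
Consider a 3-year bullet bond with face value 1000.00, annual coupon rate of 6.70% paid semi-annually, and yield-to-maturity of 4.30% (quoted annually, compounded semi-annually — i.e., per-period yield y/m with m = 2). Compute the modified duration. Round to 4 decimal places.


Coupon per period c = face * coupon_rate / m = 33.500000
Periods per year m = 2; per-period yield y/m = 0.021500
Number of cashflows N = 6
Cashflows (t years, CF_t, discount factor 1/(1+y/m)^(m*t), PV):
  t = 0.5000: CF_t = 33.500000, DF = 0.978953, PV = 32.794909
  t = 1.0000: CF_t = 33.500000, DF = 0.958348, PV = 32.104659
  t = 1.5000: CF_t = 33.500000, DF = 0.938177, PV = 31.428937
  t = 2.0000: CF_t = 33.500000, DF = 0.918431, PV = 30.767437
  t = 2.5000: CF_t = 33.500000, DF = 0.899100, PV = 30.119860
  t = 3.0000: CF_t = 1033.500000, DF = 0.880177, PV = 909.662423
Price P = sum_t PV_t = 1066.878227
First compute Macaulay numerator sum_t t * PV_t:
  t * PV_t at t = 0.5000: 16.397455
  t * PV_t at t = 1.0000: 32.104659
  t * PV_t at t = 1.5000: 47.143406
  t * PV_t at t = 2.0000: 61.534874
  t * PV_t at t = 2.5000: 75.299651
  t * PV_t at t = 3.0000: 2728.987270
Macaulay duration D = 2961.467315 / 1066.878227 = 2.775825
Modified duration = D / (1 + y/m) = 2.775825 / (1 + 0.021500) = 2.717401

Answer: Modified duration = 2.7174


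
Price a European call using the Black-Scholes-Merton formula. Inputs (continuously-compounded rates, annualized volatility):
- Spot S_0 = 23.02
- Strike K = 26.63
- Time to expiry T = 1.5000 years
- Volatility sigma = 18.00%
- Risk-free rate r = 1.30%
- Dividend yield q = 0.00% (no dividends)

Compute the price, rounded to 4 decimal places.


d1 = (ln(S/K) + (r - q + 0.5*sigma^2) * T) / (sigma * sqrt(T)) = -0.46211437
d2 = d1 - sigma * sqrt(T) = -0.68256845
exp(-rT) = 0.98068890; exp(-qT) = 1.00000000
C = S_0 * exp(-qT) * N(d1) - K * exp(-rT) * N(d2)
N(d1) = 0.32199965; N(d2) = 0.24743979
C = 23.0200 * 1.00000000 * 0.32199965 - 26.6300 * 0.98068890 * 0.24743979 = 0.9504

Answer: Price = 0.9504


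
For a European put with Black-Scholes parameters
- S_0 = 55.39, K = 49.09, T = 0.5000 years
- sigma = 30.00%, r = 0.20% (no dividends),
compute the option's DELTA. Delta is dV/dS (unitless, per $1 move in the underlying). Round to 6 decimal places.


d1 = 0.6799714358; d2 = 0.4678394014
phi(d1) = 0.3165990570; exp(-qT) = 1.0000000000; exp(-rT) = 0.9990004998
N(-d1) = 0.2482612738
Delta = -exp(-qT) * N(-d1) = -1.0000000000 * 0.2482612738 = -0.248261

Answer: Delta = -0.248261


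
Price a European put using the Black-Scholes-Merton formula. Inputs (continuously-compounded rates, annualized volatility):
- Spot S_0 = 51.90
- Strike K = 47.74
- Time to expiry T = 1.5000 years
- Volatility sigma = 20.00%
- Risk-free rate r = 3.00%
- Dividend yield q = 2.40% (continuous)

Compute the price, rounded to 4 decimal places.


d1 = (ln(S/K) + (r - q + 0.5*sigma^2) * T) / (sigma * sqrt(T)) = 0.50030489
d2 = d1 - sigma * sqrt(T) = 0.25535591
exp(-rT) = 0.95599748; exp(-qT) = 0.96464029
P = K * exp(-rT) * N(-d2) - S_0 * exp(-qT) * N(-d1)
N(-d1) = 0.30843021; N(-d2) = 0.39922411
P = 47.7400 * 0.95599748 * 0.39922411 - 51.9000 * 0.96464029 * 0.30843021 = 2.7788

Answer: Price = 2.7788


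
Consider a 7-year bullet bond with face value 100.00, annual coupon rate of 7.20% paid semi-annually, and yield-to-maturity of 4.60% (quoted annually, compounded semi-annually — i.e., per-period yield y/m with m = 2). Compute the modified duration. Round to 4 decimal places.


Coupon per period c = face * coupon_rate / m = 3.600000
Periods per year m = 2; per-period yield y/m = 0.023000
Number of cashflows N = 14
Cashflows (t years, CF_t, discount factor 1/(1+y/m)^(m*t), PV):
  t = 0.5000: CF_t = 3.600000, DF = 0.977517, PV = 3.519062
  t = 1.0000: CF_t = 3.600000, DF = 0.955540, PV = 3.439943
  t = 1.5000: CF_t = 3.600000, DF = 0.934056, PV = 3.362603
  t = 2.0000: CF_t = 3.600000, DF = 0.913056, PV = 3.287002
  t = 2.5000: CF_t = 3.600000, DF = 0.892528, PV = 3.213101
  t = 3.0000: CF_t = 3.600000, DF = 0.872461, PV = 3.140861
  t = 3.5000: CF_t = 3.600000, DF = 0.852846, PV = 3.070245
  t = 4.0000: CF_t = 3.600000, DF = 0.833671, PV = 3.001217
  t = 4.5000: CF_t = 3.600000, DF = 0.814928, PV = 2.933741
  t = 5.0000: CF_t = 3.600000, DF = 0.796606, PV = 2.867782
  t = 5.5000: CF_t = 3.600000, DF = 0.778696, PV = 2.803306
  t = 6.0000: CF_t = 3.600000, DF = 0.761189, PV = 2.740280
  t = 6.5000: CF_t = 3.600000, DF = 0.744075, PV = 2.678670
  t = 7.0000: CF_t = 103.600000, DF = 0.727346, PV = 75.353058
Price P = sum_t PV_t = 115.410871
First compute Macaulay numerator sum_t t * PV_t:
  t * PV_t at t = 0.5000: 1.759531
  t * PV_t at t = 1.0000: 3.439943
  t * PV_t at t = 1.5000: 5.043905
  t * PV_t at t = 2.0000: 6.574004
  t * PV_t at t = 2.5000: 8.032752
  t * PV_t at t = 3.0000: 9.422583
  t * PV_t at t = 3.5000: 10.745858
  t * PV_t at t = 4.0000: 12.004869
  t * PV_t at t = 4.5000: 13.201835
  t * PV_t at t = 5.0000: 14.338911
  t * PV_t at t = 5.5000: 15.418184
  t * PV_t at t = 6.0000: 16.441678
  t * PV_t at t = 6.5000: 17.411357
  t * PV_t at t = 7.0000: 527.471408
Macaulay duration D = 661.306817 / 115.410871 = 5.730022
Modified duration = D / (1 + y/m) = 5.730022 / (1 + 0.023000) = 5.601194

Answer: Modified duration = 5.6012


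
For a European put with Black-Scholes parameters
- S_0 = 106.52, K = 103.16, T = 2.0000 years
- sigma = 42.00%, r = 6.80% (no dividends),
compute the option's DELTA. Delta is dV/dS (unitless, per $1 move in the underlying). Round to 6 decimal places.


Answer: Delta = -0.280986

Derivation:
d1 = 0.5799143999; d2 = -0.0140552963
phi(d1) = 0.3371966833; exp(-qT) = 1.0000000000; exp(-rT) = 0.8728426325
N(-d1) = 0.2809861722
Delta = -exp(-qT) * N(-d1) = -1.0000000000 * 0.2809861722 = -0.280986


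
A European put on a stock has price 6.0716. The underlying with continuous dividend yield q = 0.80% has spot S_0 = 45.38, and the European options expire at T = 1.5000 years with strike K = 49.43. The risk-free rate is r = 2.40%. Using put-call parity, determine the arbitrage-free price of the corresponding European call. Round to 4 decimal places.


Answer: Call price = 3.2281

Derivation:
Put-call parity: C - P = S_0 * exp(-qT) - K * exp(-rT).
S_0 * exp(-qT) = 45.3800 * 0.98807171 = 44.83869433
K * exp(-rT) = 49.4300 * 0.96464029 = 47.68216971
C = P + S*exp(-qT) - K*exp(-rT)
C = 6.0716 + 44.83869433 - 47.68216971 = 3.2281


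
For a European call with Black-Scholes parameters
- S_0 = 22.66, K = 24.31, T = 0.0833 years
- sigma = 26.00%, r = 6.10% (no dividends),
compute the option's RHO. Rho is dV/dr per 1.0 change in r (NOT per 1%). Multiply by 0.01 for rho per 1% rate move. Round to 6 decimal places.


Answer: Rho = 0.367387

Derivation:
d1 = -0.8314133583; d2 = -0.9064538807
phi(d1) = 0.2823627691; exp(-qT) = 1.0000000000; exp(-rT) = 0.9949315880
N(d2) = 0.1823478325
Rho = K*T*exp(-rT)*N(d2) = 24.3100 * 0.0833 * 0.9949315880 * 0.1823478325 = 0.367387


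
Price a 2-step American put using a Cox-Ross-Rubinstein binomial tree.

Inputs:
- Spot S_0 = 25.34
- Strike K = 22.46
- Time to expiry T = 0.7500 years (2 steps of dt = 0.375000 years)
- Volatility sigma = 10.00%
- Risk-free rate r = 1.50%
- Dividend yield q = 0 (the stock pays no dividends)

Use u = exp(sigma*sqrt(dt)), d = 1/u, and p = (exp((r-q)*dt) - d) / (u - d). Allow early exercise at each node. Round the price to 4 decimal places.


Answer: Price = V(0,0) = 0.0089

Derivation:
dt = T/N = 0.375000
u = exp(sigma*sqrt(dt)) = 1.063151; d = 1/u = 0.940600
p = (exp((r-q)*dt) - d) / (u - d) = 0.530724
Discount per step: exp(-r*dt) = 0.994391
Stock lattice S(k, i) with i counting down-moves:
  k=0: S(0,0) = 25.3400
  k=1: S(1,0) = 26.9402; S(1,1) = 23.8348
  k=2: S(2,0) = 28.6416; S(2,1) = 25.3400; S(2,2) = 22.4190
Terminal payoffs V(N, i) = max(K - S_T, 0):
  V(2,0) = 0.000000; V(2,1) = 0.000000; V(2,2) = 0.040980
Backward induction: V(k, i) = exp(-r*dt) * [p * V(k+1, i) + (1-p) * V(k+1, i+1)]; then take max(V_cont, immediate exercise) for American.
  V(1,0) = exp(-r*dt) * [p*0.000000 + (1-p)*0.000000] = 0.000000; exercise = 0.000000; V(1,0) = max -> 0.000000
  V(1,1) = exp(-r*dt) * [p*0.000000 + (1-p)*0.040980] = 0.019123; exercise = 0.000000; V(1,1) = max -> 0.019123
  V(0,0) = exp(-r*dt) * [p*0.000000 + (1-p)*0.019123] = 0.008924; exercise = 0.000000; V(0,0) = max -> 0.008924


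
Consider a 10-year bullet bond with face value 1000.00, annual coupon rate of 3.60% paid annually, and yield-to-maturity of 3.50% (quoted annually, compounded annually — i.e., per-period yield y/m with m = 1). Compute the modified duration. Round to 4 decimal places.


Answer: Modified duration = 8.2896

Derivation:
Coupon per period c = face * coupon_rate / m = 36.000000
Periods per year m = 1; per-period yield y/m = 0.035000
Number of cashflows N = 10
Cashflows (t years, CF_t, discount factor 1/(1+y/m)^(m*t), PV):
  t = 1.0000: CF_t = 36.000000, DF = 0.966184, PV = 34.782609
  t = 2.0000: CF_t = 36.000000, DF = 0.933511, PV = 33.606385
  t = 3.0000: CF_t = 36.000000, DF = 0.901943, PV = 32.469937
  t = 4.0000: CF_t = 36.000000, DF = 0.871442, PV = 31.371920
  t = 5.0000: CF_t = 36.000000, DF = 0.841973, PV = 30.311034
  t = 6.0000: CF_t = 36.000000, DF = 0.813501, PV = 29.286023
  t = 7.0000: CF_t = 36.000000, DF = 0.785991, PV = 28.295675
  t = 8.0000: CF_t = 36.000000, DF = 0.759412, PV = 27.338816
  t = 9.0000: CF_t = 36.000000, DF = 0.733731, PV = 26.414315
  t = 10.0000: CF_t = 1036.000000, DF = 0.708919, PV = 734.439891
Price P = sum_t PV_t = 1008.316605
First compute Macaulay numerator sum_t t * PV_t:
  t * PV_t at t = 1.0000: 34.782609
  t * PV_t at t = 2.0000: 67.212770
  t * PV_t at t = 3.0000: 97.409812
  t * PV_t at t = 4.0000: 125.487681
  t * PV_t at t = 5.0000: 151.555170
  t * PV_t at t = 6.0000: 175.716139
  t * PV_t at t = 7.0000: 198.069722
  t * PV_t at t = 8.0000: 218.710528
  t * PV_t at t = 9.0000: 237.728835
  t * PV_t at t = 10.0000: 7344.398910
Macaulay duration D = 8651.072177 / 1008.316605 = 8.579718
Modified duration = D / (1 + y/m) = 8.579718 / (1 + 0.035000) = 8.289583


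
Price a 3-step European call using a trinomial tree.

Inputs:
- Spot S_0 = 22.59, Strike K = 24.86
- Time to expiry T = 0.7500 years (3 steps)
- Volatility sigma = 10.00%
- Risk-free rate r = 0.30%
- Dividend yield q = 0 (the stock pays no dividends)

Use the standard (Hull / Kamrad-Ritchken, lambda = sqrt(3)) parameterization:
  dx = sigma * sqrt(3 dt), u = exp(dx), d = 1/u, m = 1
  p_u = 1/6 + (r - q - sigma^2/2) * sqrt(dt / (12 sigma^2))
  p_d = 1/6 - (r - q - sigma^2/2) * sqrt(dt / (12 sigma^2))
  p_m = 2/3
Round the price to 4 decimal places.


dt = T/N = 0.250000; dx = sigma*sqrt(3*dt) = 0.086603
u = exp(dx) = 1.090463; d = 1/u = 0.917042
p_u = 0.163780, p_m = 0.666667, p_d = 0.169553
Discount per step: exp(-r*dt) = 0.999250
Stock lattice S(k, j) with j the centered position index:
  k=0: S(0,+0) = 22.5900
  k=1: S(1,-1) = 20.7160; S(1,+0) = 22.5900; S(1,+1) = 24.6336
  k=2: S(2,-2) = 18.9974; S(2,-1) = 20.7160; S(2,+0) = 22.5900; S(2,+1) = 24.6336; S(2,+2) = 26.8620
  k=3: S(3,-3) = 17.4214; S(3,-2) = 18.9974; S(3,-1) = 20.7160; S(3,+0) = 22.5900; S(3,+1) = 24.6336; S(3,+2) = 26.8620; S(3,+3) = 29.2920
Terminal payoffs V(N, j) = max(S_T - K, 0):
  V(3,-3) = 0.000000; V(3,-2) = 0.000000; V(3,-1) = 0.000000; V(3,+0) = 0.000000; V(3,+1) = 0.000000; V(3,+2) = 2.001994; V(3,+3) = 4.432015
Backward induction: V(k, j) = exp(-r*dt) * [p_u * V(k+1, j+1) + p_m * V(k+1, j) + p_d * V(k+1, j-1)]
  V(2,-2) = exp(-r*dt) * [p_u*0.000000 + p_m*0.000000 + p_d*0.000000] = 0.000000
  V(2,-1) = exp(-r*dt) * [p_u*0.000000 + p_m*0.000000 + p_d*0.000000] = 0.000000
  V(2,+0) = exp(-r*dt) * [p_u*0.000000 + p_m*0.000000 + p_d*0.000000] = 0.000000
  V(2,+1) = exp(-r*dt) * [p_u*2.001994 + p_m*0.000000 + p_d*0.000000] = 0.327641
  V(2,+2) = exp(-r*dt) * [p_u*4.432015 + p_m*2.001994 + p_d*0.000000] = 2.058993
  V(1,-1) = exp(-r*dt) * [p_u*0.000000 + p_m*0.000000 + p_d*0.000000] = 0.000000
  V(1,+0) = exp(-r*dt) * [p_u*0.327641 + p_m*0.000000 + p_d*0.000000] = 0.053621
  V(1,+1) = exp(-r*dt) * [p_u*2.058993 + p_m*0.327641 + p_d*0.000000] = 0.555232
  V(0,+0) = exp(-r*dt) * [p_u*0.555232 + p_m*0.053621 + p_d*0.000000] = 0.126588

Answer: Price = V(0,0) = 0.1266


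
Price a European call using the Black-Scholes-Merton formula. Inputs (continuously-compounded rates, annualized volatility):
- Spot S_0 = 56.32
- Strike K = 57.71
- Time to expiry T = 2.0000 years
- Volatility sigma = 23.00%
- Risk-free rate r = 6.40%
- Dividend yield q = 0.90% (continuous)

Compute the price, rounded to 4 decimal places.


Answer: Price = 9.3565

Derivation:
d1 = (ln(S/K) + (r - q + 0.5*sigma^2) * T) / (sigma * sqrt(T)) = 0.42586042
d2 = d1 - sigma * sqrt(T) = 0.10059130
exp(-rT) = 0.87985338; exp(-qT) = 0.98216103
C = S_0 * exp(-qT) * N(d1) - K * exp(-rT) * N(d2)
N(d1) = 0.66489522; N(d2) = 0.54006255
C = 56.3200 * 0.98216103 * 0.66489522 - 57.7100 * 0.87985338 * 0.54006255 = 9.3565


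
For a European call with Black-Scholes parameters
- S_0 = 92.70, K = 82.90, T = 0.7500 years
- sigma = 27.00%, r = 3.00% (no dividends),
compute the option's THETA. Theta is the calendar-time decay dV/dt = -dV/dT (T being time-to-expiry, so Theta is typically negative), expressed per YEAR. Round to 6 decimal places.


d1 = 0.6909852491; d2 = 0.4571583901
phi(d1) = 0.3142178196; exp(-qT) = 1.0000000000; exp(-rT) = 0.9777512372
Theta = -S*exp(-qT)*phi(d1)*sigma/(2*sqrt(T)) - r*K*exp(-rT)*N(d2) + q*S*exp(-qT)*N(d1)
N(d1) = 0.7552125945; N(d2) = 0.6762213981; sqrt(T) = 0.8660254038
Term 1 = -92.7000 * 1.0000000000 * 0.3142178196 * 0.2700 / (2 * 0.8660254038) = -4.5406045667
Term 2 = -0.0300 * 82.9000 * 0.9777512372 * 0.6762213981 = -1.6443454795
Term 3 = 0 (no dividend yield, q = 0)
Theta = -4.5406045667 + (-1.6443454795) + (0.0000000000) = -6.184950

Answer: Theta = -6.184950


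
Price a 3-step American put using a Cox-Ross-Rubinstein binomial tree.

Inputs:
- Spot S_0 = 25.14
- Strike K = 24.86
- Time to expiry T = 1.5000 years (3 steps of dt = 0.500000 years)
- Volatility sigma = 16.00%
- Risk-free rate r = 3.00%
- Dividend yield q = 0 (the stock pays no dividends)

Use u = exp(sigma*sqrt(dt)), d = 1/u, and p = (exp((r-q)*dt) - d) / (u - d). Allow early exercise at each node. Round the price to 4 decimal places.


Answer: Price = V(0,0) = 1.5233

Derivation:
dt = T/N = 0.500000
u = exp(sigma*sqrt(dt)) = 1.119785; d = 1/u = 0.893028
p = (exp((r-q)*dt) - d) / (u - d) = 0.538395
Discount per step: exp(-r*dt) = 0.985112
Stock lattice S(k, i) with i counting down-moves:
  k=0: S(0,0) = 25.1400
  k=1: S(1,0) = 28.1514; S(1,1) = 22.4507
  k=2: S(2,0) = 31.5235; S(2,1) = 25.1400; S(2,2) = 20.0491
  k=3: S(3,0) = 35.2996; S(3,1) = 28.1514; S(3,2) = 22.4507; S(3,3) = 17.9044
Terminal payoffs V(N, i) = max(K - S_T, 0):
  V(3,0) = 0.000000; V(3,1) = 0.000000; V(3,2) = 2.409270; V(3,3) = 6.955556
Backward induction: V(k, i) = exp(-r*dt) * [p * V(k+1, i) + (1-p) * V(k+1, i+1)]; then take max(V_cont, immediate exercise) for American.
  V(2,0) = exp(-r*dt) * [p*0.000000 + (1-p)*0.000000] = 0.000000; exercise = 0.000000; V(2,0) = max -> 0.000000
  V(2,1) = exp(-r*dt) * [p*0.000000 + (1-p)*2.409270] = 1.095575; exercise = 0.000000; V(2,1) = max -> 1.095575
  V(2,2) = exp(-r*dt) * [p*2.409270 + (1-p)*6.955556] = 4.440747; exercise = 4.810865; V(2,2) = max -> 4.810865
  V(1,0) = exp(-r*dt) * [p*0.000000 + (1-p)*1.095575] = 0.498194; exercise = 0.000000; V(1,0) = max -> 0.498194
  V(1,1) = exp(-r*dt) * [p*1.095575 + (1-p)*4.810865] = 2.768729; exercise = 2.409270; V(1,1) = max -> 2.768729
  V(0,0) = exp(-r*dt) * [p*0.498194 + (1-p)*2.768729] = 1.523264; exercise = 0.000000; V(0,0) = max -> 1.523264


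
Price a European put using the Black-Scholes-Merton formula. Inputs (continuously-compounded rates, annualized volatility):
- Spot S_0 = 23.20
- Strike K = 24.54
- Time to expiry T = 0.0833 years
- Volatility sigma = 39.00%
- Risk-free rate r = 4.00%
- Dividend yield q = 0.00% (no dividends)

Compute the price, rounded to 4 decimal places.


d1 = (ln(S/K) + (r - q + 0.5*sigma^2) * T) / (sigma * sqrt(T)) = -0.41297861
d2 = d1 - sigma * sqrt(T) = -0.52553939
exp(-rT) = 0.99667354; exp(-qT) = 1.00000000
P = K * exp(-rT) * N(-d2) - S_0 * exp(-qT) * N(-d1)
N(-d1) = 0.66018886; N(-d2) = 0.70039586
P = 24.5400 * 0.99667354 * 0.70039586 - 23.2000 * 1.00000000 * 0.66018886 = 1.8142

Answer: Price = 1.8142


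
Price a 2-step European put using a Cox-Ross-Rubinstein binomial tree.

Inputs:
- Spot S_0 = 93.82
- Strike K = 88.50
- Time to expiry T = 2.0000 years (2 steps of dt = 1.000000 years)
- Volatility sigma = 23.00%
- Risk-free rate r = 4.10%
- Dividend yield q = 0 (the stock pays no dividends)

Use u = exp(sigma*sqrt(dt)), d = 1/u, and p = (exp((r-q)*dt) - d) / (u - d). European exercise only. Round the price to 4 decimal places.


dt = T/N = 1.000000
u = exp(sigma*sqrt(dt)) = 1.258600; d = 1/u = 0.794534
p = (exp((r-q)*dt) - d) / (u - d) = 0.532938
Discount per step: exp(-r*dt) = 0.959829
Stock lattice S(k, i) with i counting down-moves:
  k=0: S(0,0) = 93.8200
  k=1: S(1,0) = 118.0819; S(1,1) = 74.5431
  k=2: S(2,0) = 148.6178; S(2,1) = 93.8200; S(2,2) = 59.2270
Terminal payoffs V(N, i) = max(K - S_T, 0):
  V(2,0) = 0.000000; V(2,1) = 0.000000; V(2,2) = 29.272968
Backward induction: V(k, i) = exp(-r*dt) * [p * V(k+1, i) + (1-p) * V(k+1, i+1)].
  V(1,0) = exp(-r*dt) * [p*0.000000 + (1-p)*0.000000] = 0.000000
  V(1,1) = exp(-r*dt) * [p*0.000000 + (1-p)*29.272968] = 13.123071
  V(0,0) = exp(-r*dt) * [p*0.000000 + (1-p)*13.123071] = 5.883072

Answer: Price = V(0,0) = 5.8831


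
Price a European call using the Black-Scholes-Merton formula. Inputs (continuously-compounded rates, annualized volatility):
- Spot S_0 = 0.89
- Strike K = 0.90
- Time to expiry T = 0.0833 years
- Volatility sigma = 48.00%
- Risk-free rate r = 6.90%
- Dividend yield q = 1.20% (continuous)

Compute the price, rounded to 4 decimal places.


d1 = (ln(S/K) + (r - q + 0.5*sigma^2) * T) / (sigma * sqrt(T)) = 0.02288901
d2 = d1 - sigma * sqrt(T) = -0.11564734
exp(-rT) = 0.99426879; exp(-qT) = 0.99900090
C = S_0 * exp(-qT) * N(d1) - K * exp(-rT) * N(d2)
N(d1) = 0.50913060; N(d2) = 0.45396602
C = 0.8900 * 0.99900090 * 0.50913060 - 0.9000 * 0.99426879 * 0.45396602 = 0.0464

Answer: Price = 0.0464


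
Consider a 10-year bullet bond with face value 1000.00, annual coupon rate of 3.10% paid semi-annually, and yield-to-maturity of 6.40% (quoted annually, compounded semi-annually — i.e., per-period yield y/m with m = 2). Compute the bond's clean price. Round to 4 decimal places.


Coupon per period c = face * coupon_rate / m = 15.500000
Periods per year m = 2; per-period yield y/m = 0.032000
Number of cashflows N = 20
Cashflows (t years, CF_t, discount factor 1/(1+y/m)^(m*t), PV):
  t = 0.5000: CF_t = 15.500000, DF = 0.968992, PV = 15.019380
  t = 1.0000: CF_t = 15.500000, DF = 0.938946, PV = 14.553663
  t = 1.5000: CF_t = 15.500000, DF = 0.909831, PV = 14.102386
  t = 2.0000: CF_t = 15.500000, DF = 0.881620, PV = 13.665103
  t = 2.5000: CF_t = 15.500000, DF = 0.854283, PV = 13.241379
  t = 3.0000: CF_t = 15.500000, DF = 0.827793, PV = 12.830793
  t = 3.5000: CF_t = 15.500000, DF = 0.802125, PV = 12.432939
  t = 4.0000: CF_t = 15.500000, DF = 0.777253, PV = 12.047422
  t = 4.5000: CF_t = 15.500000, DF = 0.753152, PV = 11.673858
  t = 5.0000: CF_t = 15.500000, DF = 0.729799, PV = 11.311878
  t = 5.5000: CF_t = 15.500000, DF = 0.707169, PV = 10.961122
  t = 6.0000: CF_t = 15.500000, DF = 0.685241, PV = 10.621243
  t = 6.5000: CF_t = 15.500000, DF = 0.663994, PV = 10.291902
  t = 7.0000: CF_t = 15.500000, DF = 0.643405, PV = 9.972773
  t = 7.5000: CF_t = 15.500000, DF = 0.623454, PV = 9.663540
  t = 8.0000: CF_t = 15.500000, DF = 0.604122, PV = 9.363895
  t = 8.5000: CF_t = 15.500000, DF = 0.585390, PV = 9.073542
  t = 9.0000: CF_t = 15.500000, DF = 0.567238, PV = 8.792192
  t = 9.5000: CF_t = 15.500000, DF = 0.549649, PV = 8.519566
  t = 10.0000: CF_t = 1015.500000, DF = 0.532606, PV = 540.861392
Price P = sum_t PV_t = 758.999968

Answer: Price = 759.0000


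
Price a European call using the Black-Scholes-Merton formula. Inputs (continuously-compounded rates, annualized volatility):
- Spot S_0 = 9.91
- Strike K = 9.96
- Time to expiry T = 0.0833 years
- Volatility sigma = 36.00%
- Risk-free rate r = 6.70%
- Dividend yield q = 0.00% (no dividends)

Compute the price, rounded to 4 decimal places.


d1 = (ln(S/K) + (r - q + 0.5*sigma^2) * T) / (sigma * sqrt(T)) = 0.05722894
d2 = d1 - sigma * sqrt(T) = -0.04667332
exp(-rT) = 0.99443445; exp(-qT) = 1.00000000
C = S_0 * exp(-qT) * N(d1) - K * exp(-rT) * N(d2)
N(d1) = 0.52281859; N(d2) = 0.48138680
C = 9.9100 * 1.00000000 * 0.52281859 - 9.9600 * 0.99443445 * 0.48138680 = 0.4132

Answer: Price = 0.4132


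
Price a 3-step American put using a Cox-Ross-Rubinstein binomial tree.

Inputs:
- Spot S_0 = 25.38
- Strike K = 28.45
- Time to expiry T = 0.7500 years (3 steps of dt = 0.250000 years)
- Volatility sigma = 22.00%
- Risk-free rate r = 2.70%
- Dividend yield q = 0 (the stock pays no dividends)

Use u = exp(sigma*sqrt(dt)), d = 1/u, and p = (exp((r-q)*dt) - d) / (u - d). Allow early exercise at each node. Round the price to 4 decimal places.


Answer: Price = V(0,0) = 3.5910

Derivation:
dt = T/N = 0.250000
u = exp(sigma*sqrt(dt)) = 1.116278; d = 1/u = 0.895834
p = (exp((r-q)*dt) - d) / (u - d) = 0.503251
Discount per step: exp(-r*dt) = 0.993273
Stock lattice S(k, i) with i counting down-moves:
  k=0: S(0,0) = 25.3800
  k=1: S(1,0) = 28.3311; S(1,1) = 22.7363
  k=2: S(2,0) = 31.6254; S(2,1) = 25.3800; S(2,2) = 20.3679
  k=3: S(3,0) = 35.3028; S(3,1) = 28.3311; S(3,2) = 22.7363; S(3,3) = 18.2463
Terminal payoffs V(N, i) = max(K - S_T, 0):
  V(3,0) = 0.000000; V(3,1) = 0.118863; V(3,2) = 5.713730; V(3,3) = 10.203716
Backward induction: V(k, i) = exp(-r*dt) * [p * V(k+1, i) + (1-p) * V(k+1, i+1)]; then take max(V_cont, immediate exercise) for American.
  V(2,0) = exp(-r*dt) * [p*0.000000 + (1-p)*0.118863] = 0.058648; exercise = 0.000000; V(2,0) = max -> 0.058648
  V(2,1) = exp(-r*dt) * [p*0.118863 + (1-p)*5.713730] = 2.878609; exercise = 3.070000; V(2,1) = max -> 3.070000
  V(2,2) = exp(-r*dt) * [p*5.713730 + (1-p)*10.203716] = 7.890682; exercise = 8.082073; V(2,2) = max -> 8.082073
  V(1,0) = exp(-r*dt) * [p*0.058648 + (1-p)*3.070000] = 1.544075; exercise = 0.118863; V(1,0) = max -> 1.544075
  V(1,1) = exp(-r*dt) * [p*3.070000 + (1-p)*8.082073] = 5.522339; exercise = 5.713730; V(1,1) = max -> 5.713730
  V(0,0) = exp(-r*dt) * [p*1.544075 + (1-p)*5.713730] = 3.591024; exercise = 3.070000; V(0,0) = max -> 3.591024


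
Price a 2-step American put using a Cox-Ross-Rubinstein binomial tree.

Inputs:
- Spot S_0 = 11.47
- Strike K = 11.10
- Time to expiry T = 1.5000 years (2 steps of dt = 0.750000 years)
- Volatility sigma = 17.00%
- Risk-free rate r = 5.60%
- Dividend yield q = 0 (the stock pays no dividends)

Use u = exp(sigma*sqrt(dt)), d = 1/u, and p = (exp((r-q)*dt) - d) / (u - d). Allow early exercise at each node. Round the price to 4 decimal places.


dt = T/N = 0.750000
u = exp(sigma*sqrt(dt)) = 1.158614; d = 1/u = 0.863100
p = (exp((r-q)*dt) - d) / (u - d) = 0.608413
Discount per step: exp(-r*dt) = 0.958870
Stock lattice S(k, i) with i counting down-moves:
  k=0: S(0,0) = 11.4700
  k=1: S(1,0) = 13.2893; S(1,1) = 9.8998
  k=2: S(2,0) = 15.3972; S(2,1) = 11.4700; S(2,2) = 8.5445
Terminal payoffs V(N, i) = max(K - S_T, 0):
  V(2,0) = 0.000000; V(2,1) = 0.000000; V(2,2) = 2.555513
Backward induction: V(k, i) = exp(-r*dt) * [p * V(k+1, i) + (1-p) * V(k+1, i+1)]; then take max(V_cont, immediate exercise) for American.
  V(1,0) = exp(-r*dt) * [p*0.000000 + (1-p)*0.000000] = 0.000000; exercise = 0.000000; V(1,0) = max -> 0.000000
  V(1,1) = exp(-r*dt) * [p*0.000000 + (1-p)*2.555513] = 0.959547; exercise = 1.200239; V(1,1) = max -> 1.200239
  V(0,0) = exp(-r*dt) * [p*0.000000 + (1-p)*1.200239] = 0.450667; exercise = 0.000000; V(0,0) = max -> 0.450667

Answer: Price = V(0,0) = 0.4507


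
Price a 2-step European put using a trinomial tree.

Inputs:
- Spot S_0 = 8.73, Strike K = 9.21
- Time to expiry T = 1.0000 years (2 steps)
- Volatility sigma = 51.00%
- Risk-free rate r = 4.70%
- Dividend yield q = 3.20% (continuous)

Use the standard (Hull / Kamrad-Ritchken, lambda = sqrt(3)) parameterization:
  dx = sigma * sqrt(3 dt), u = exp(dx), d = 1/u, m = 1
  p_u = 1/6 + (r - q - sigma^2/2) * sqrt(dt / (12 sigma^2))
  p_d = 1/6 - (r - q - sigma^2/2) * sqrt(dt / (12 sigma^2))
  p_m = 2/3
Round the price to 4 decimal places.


Answer: Price = V(0,0) = 1.7438

Derivation:
dt = T/N = 0.500000; dx = sigma*sqrt(3*dt) = 0.624620
u = exp(dx) = 1.867536; d = 1/u = 0.535465
p_u = 0.120619, p_m = 0.666667, p_d = 0.212715
Discount per step: exp(-r*dt) = 0.976774
Stock lattice S(k, j) with j the centered position index:
  k=0: S(0,+0) = 8.7300
  k=1: S(1,-1) = 4.6746; S(1,+0) = 8.7300; S(1,+1) = 16.3036
  k=2: S(2,-2) = 2.5031; S(2,-1) = 4.6746; S(2,+0) = 8.7300; S(2,+1) = 16.3036; S(2,+2) = 30.4475
Terminal payoffs V(N, j) = max(K - S_T, 0):
  V(2,-2) = 6.706911; V(2,-1) = 4.535391; V(2,+0) = 0.480000; V(2,+1) = 0.000000; V(2,+2) = 0.000000
Backward induction: V(k, j) = exp(-r*dt) * [p_u * V(k+1, j+1) + p_m * V(k+1, j) + p_d * V(k+1, j-1)]
  V(1,-1) = exp(-r*dt) * [p_u*0.480000 + p_m*4.535391 + p_d*6.706911] = 4.403443
  V(1,+0) = exp(-r*dt) * [p_u*0.000000 + p_m*0.480000 + p_d*4.535391] = 1.254905
  V(1,+1) = exp(-r*dt) * [p_u*0.000000 + p_m*0.000000 + p_d*0.480000] = 0.099732
  V(0,+0) = exp(-r*dt) * [p_u*0.099732 + p_m*1.254905 + p_d*4.403443] = 1.743844


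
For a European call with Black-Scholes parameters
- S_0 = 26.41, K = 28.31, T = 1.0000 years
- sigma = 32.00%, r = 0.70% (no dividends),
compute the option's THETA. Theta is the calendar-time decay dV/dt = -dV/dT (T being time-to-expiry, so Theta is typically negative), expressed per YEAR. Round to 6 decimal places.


d1 = -0.0352261650; d2 = -0.3552261650
phi(d1) = 0.3986948369; exp(-qT) = 1.0000000000; exp(-rT) = 0.9930244429
Theta = -S*exp(-qT)*phi(d1)*sigma/(2*sqrt(T)) - r*K*exp(-rT)*N(d2) + q*S*exp(-qT)*N(d1)
N(d1) = 0.4859496992; N(d2) = 0.3612100822; sqrt(T) = 1.0000000000
Term 1 = -26.4100 * 1.0000000000 * 0.3986948369 * 0.3200 / (2 * 1.0000000000) = -1.6847249028
Term 2 = -0.0070 * 28.3100 * 0.9930244429 * 0.3612100822 = -0.0710816846
Term 3 = 0 (no dividend yield, q = 0)
Theta = -1.6847249028 + (-0.0710816846) + (0.0000000000) = -1.755807

Answer: Theta = -1.755807


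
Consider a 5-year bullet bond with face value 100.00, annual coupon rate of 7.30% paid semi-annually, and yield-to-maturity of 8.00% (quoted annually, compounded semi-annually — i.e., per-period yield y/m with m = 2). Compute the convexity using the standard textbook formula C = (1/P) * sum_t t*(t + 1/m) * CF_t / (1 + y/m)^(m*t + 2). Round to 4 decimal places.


Answer: Convexity = 20.5072

Derivation:
Coupon per period c = face * coupon_rate / m = 3.650000
Periods per year m = 2; per-period yield y/m = 0.040000
Number of cashflows N = 10
Cashflows (t years, CF_t, discount factor 1/(1+y/m)^(m*t), PV):
  t = 0.5000: CF_t = 3.650000, DF = 0.961538, PV = 3.509615
  t = 1.0000: CF_t = 3.650000, DF = 0.924556, PV = 3.374630
  t = 1.5000: CF_t = 3.650000, DF = 0.888996, PV = 3.244837
  t = 2.0000: CF_t = 3.650000, DF = 0.854804, PV = 3.120035
  t = 2.5000: CF_t = 3.650000, DF = 0.821927, PV = 3.000034
  t = 3.0000: CF_t = 3.650000, DF = 0.790315, PV = 2.884648
  t = 3.5000: CF_t = 3.650000, DF = 0.759918, PV = 2.773700
  t = 4.0000: CF_t = 3.650000, DF = 0.730690, PV = 2.667019
  t = 4.5000: CF_t = 3.650000, DF = 0.702587, PV = 2.564442
  t = 5.0000: CF_t = 103.650000, DF = 0.675564, PV = 70.022226
Price P = sum_t PV_t = 97.161186
Convexity numerator sum_t t*(t + 1/m) * CF_t / (1+y/m)^(m*t + 2):
  t = 0.5000: term = 1.622418
  t = 1.0000: term = 4.680053
  t = 1.5000: term = 9.000102
  t = 2.0000: term = 14.423240
  t = 2.5000: term = 20.802750
  t = 3.0000: term = 28.003702
  t = 3.5000: term = 35.902182
  t = 4.0000: term = 44.384566
  t = 4.5000: term = 53.346834
  t = 5.0000: term = 1780.335815
Convexity = (1/P) * sum = 1992.501663 / 97.161186 = 20.507177


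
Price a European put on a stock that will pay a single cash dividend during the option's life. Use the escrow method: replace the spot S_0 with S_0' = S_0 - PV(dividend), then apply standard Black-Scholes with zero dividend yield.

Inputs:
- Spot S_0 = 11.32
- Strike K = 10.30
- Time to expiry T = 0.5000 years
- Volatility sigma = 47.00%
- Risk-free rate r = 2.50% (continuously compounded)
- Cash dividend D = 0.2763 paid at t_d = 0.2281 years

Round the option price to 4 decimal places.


Answer: Price = 1.0058

Derivation:
PV(D) = D * exp(-r * t_d) = 0.2763 * 0.99431373 = 0.27472888
S_0' = S_0 - PV(D) = 11.3200 - 0.27472888 = 11.04527112
d1 = (ln(S_0'/K) + (r + sigma^2/2)*T) / (sigma*sqrt(T)) = 0.41398390
d2 = d1 - sigma*sqrt(T) = 0.08164372
exp(-rT) = 0.98757780
N(-d1) = 0.33944295; N(-d2) = 0.46746502
P = K * exp(-rT) * N(-d2) - S_0' * N(-d1) = 10.3000 * 0.98757780 * 0.46746502 - 11.04527112 * 0.33944295 = 1.0058


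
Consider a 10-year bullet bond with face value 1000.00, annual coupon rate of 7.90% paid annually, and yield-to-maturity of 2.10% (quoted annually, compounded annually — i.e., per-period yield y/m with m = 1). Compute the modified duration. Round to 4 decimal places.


Answer: Modified duration = 7.6670

Derivation:
Coupon per period c = face * coupon_rate / m = 79.000000
Periods per year m = 1; per-period yield y/m = 0.021000
Number of cashflows N = 10
Cashflows (t years, CF_t, discount factor 1/(1+y/m)^(m*t), PV):
  t = 1.0000: CF_t = 79.000000, DF = 0.979432, PV = 77.375122
  t = 2.0000: CF_t = 79.000000, DF = 0.959287, PV = 75.783665
  t = 3.0000: CF_t = 79.000000, DF = 0.939556, PV = 74.224942
  t = 4.0000: CF_t = 79.000000, DF = 0.920231, PV = 72.698278
  t = 5.0000: CF_t = 79.000000, DF = 0.901304, PV = 71.203015
  t = 6.0000: CF_t = 79.000000, DF = 0.882766, PV = 69.738506
  t = 7.0000: CF_t = 79.000000, DF = 0.864609, PV = 68.304119
  t = 8.0000: CF_t = 79.000000, DF = 0.846826, PV = 66.899235
  t = 9.0000: CF_t = 79.000000, DF = 0.829408, PV = 65.523247
  t = 10.0000: CF_t = 1079.000000, DF = 0.812349, PV = 876.524428
Price P = sum_t PV_t = 1518.274558
First compute Macaulay numerator sum_t t * PV_t:
  t * PV_t at t = 1.0000: 77.375122
  t * PV_t at t = 2.0000: 151.567331
  t * PV_t at t = 3.0000: 222.674825
  t * PV_t at t = 4.0000: 290.793111
  t * PV_t at t = 5.0000: 356.015073
  t * PV_t at t = 6.0000: 418.431035
  t * PV_t at t = 7.0000: 478.128836
  t * PV_t at t = 8.0000: 535.193884
  t * PV_t at t = 9.0000: 589.709225
  t * PV_t at t = 10.0000: 8765.244276
Macaulay duration D = 11885.132719 / 1518.274558 = 7.828052
Modified duration = D / (1 + y/m) = 7.828052 / (1 + 0.021000) = 7.667044


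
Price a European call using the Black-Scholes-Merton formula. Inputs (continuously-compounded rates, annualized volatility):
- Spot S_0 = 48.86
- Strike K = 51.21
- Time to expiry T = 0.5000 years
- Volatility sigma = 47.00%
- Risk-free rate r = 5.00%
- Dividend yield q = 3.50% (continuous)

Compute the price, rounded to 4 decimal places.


Answer: Price = 5.5426

Derivation:
d1 = (ln(S/K) + (r - q + 0.5*sigma^2) * T) / (sigma * sqrt(T)) = 0.04738891
d2 = d1 - sigma * sqrt(T) = -0.28495127
exp(-rT) = 0.97530991; exp(-qT) = 0.98265224
C = S_0 * exp(-qT) * N(d1) - K * exp(-rT) * N(d2)
N(d1) = 0.51889837; N(d2) = 0.38784074
C = 48.8600 * 0.98265224 * 0.51889837 - 51.2100 * 0.97530991 * 0.38784074 = 5.5426


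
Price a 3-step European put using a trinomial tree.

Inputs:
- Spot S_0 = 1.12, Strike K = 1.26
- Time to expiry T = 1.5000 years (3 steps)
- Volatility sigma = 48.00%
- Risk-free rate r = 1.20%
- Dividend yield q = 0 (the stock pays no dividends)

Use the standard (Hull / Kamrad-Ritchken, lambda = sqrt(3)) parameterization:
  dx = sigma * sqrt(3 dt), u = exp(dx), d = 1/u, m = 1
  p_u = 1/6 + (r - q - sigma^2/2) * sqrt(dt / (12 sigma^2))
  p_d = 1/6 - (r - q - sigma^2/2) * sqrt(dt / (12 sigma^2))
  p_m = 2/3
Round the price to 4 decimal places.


Answer: Price = V(0,0) = 0.3305

Derivation:
dt = T/N = 0.500000; dx = sigma*sqrt(3*dt) = 0.587878
u = exp(dx) = 1.800164; d = 1/u = 0.555505
p_u = 0.122780, p_m = 0.666667, p_d = 0.210553
Discount per step: exp(-r*dt) = 0.994018
Stock lattice S(k, j) with j the centered position index:
  k=0: S(0,+0) = 1.1200
  k=1: S(1,-1) = 0.6222; S(1,+0) = 1.1200; S(1,+1) = 2.0162
  k=2: S(2,-2) = 0.3456; S(2,-1) = 0.6222; S(2,+0) = 1.1200; S(2,+1) = 2.0162; S(2,+2) = 3.6295
  k=3: S(3,-3) = 0.1920; S(3,-2) = 0.3456; S(3,-1) = 0.6222; S(3,+0) = 1.1200; S(3,+1) = 2.0162; S(3,+2) = 3.6295; S(3,+3) = 6.5336
Terminal payoffs V(N, j) = max(K - S_T, 0):
  V(3,-3) = 1.068008; V(3,-2) = 0.914384; V(3,-1) = 0.637834; V(3,+0) = 0.140000; V(3,+1) = 0.000000; V(3,+2) = 0.000000; V(3,+3) = 0.000000
Backward induction: V(k, j) = exp(-r*dt) * [p_u * V(k+1, j+1) + p_m * V(k+1, j) + p_d * V(k+1, j-1)]
  V(2,-2) = exp(-r*dt) * [p_u*0.637834 + p_m*0.914384 + p_d*1.068008] = 0.907315
  V(2,-1) = exp(-r*dt) * [p_u*0.140000 + p_m*0.637834 + p_d*0.914384] = 0.631140
  V(2,+0) = exp(-r*dt) * [p_u*0.000000 + p_m*0.140000 + p_d*0.637834] = 0.226270
  V(2,+1) = exp(-r*dt) * [p_u*0.000000 + p_m*0.000000 + p_d*0.140000] = 0.029301
  V(2,+2) = exp(-r*dt) * [p_u*0.000000 + p_m*0.000000 + p_d*0.000000] = 0.000000
  V(1,-1) = exp(-r*dt) * [p_u*0.226270 + p_m*0.631140 + p_d*0.907315] = 0.635754
  V(1,+0) = exp(-r*dt) * [p_u*0.029301 + p_m*0.226270 + p_d*0.631140] = 0.285614
  V(1,+1) = exp(-r*dt) * [p_u*0.000000 + p_m*0.029301 + p_d*0.226270] = 0.066774
  V(0,+0) = exp(-r*dt) * [p_u*0.066774 + p_m*0.285614 + p_d*0.635754] = 0.330479


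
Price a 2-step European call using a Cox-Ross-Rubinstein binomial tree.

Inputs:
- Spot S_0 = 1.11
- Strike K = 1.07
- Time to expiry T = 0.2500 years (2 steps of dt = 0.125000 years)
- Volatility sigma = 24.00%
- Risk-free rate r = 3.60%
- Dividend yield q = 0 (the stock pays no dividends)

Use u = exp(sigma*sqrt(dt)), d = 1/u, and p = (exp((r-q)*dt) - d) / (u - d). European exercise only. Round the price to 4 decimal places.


dt = T/N = 0.125000
u = exp(sigma*sqrt(dt)) = 1.088557; d = 1/u = 0.918647
p = (exp((r-q)*dt) - d) / (u - d) = 0.505344
Discount per step: exp(-r*dt) = 0.995510
Stock lattice S(k, i) with i counting down-moves:
  k=0: S(0,0) = 1.1100
  k=1: S(1,0) = 1.2083; S(1,1) = 1.0197
  k=2: S(2,0) = 1.3153; S(2,1) = 1.1100; S(2,2) = 0.9367
Terminal payoffs V(N, i) = max(S_T - K, 0):
  V(2,0) = 0.245301; V(2,1) = 0.040000; V(2,2) = 0.000000
Backward induction: V(k, i) = exp(-r*dt) * [p * V(k+1, i) + (1-p) * V(k+1, i+1)].
  V(1,0) = exp(-r*dt) * [p*0.245301 + (1-p)*0.040000] = 0.143102
  V(1,1) = exp(-r*dt) * [p*0.040000 + (1-p)*0.000000] = 0.020123
  V(0,0) = exp(-r*dt) * [p*0.143102 + (1-p)*0.020123] = 0.081900

Answer: Price = V(0,0) = 0.0819


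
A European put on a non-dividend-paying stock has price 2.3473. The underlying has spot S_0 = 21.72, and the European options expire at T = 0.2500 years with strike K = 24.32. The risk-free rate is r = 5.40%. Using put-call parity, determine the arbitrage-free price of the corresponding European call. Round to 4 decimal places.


Answer: Call price = 0.0734

Derivation:
Put-call parity: C - P = S_0 * exp(-qT) - K * exp(-rT).
S_0 * exp(-qT) = 21.7200 * 1.00000000 = 21.72000000
K * exp(-rT) = 24.3200 * 0.98659072 = 23.99388622
C = P + S*exp(-qT) - K*exp(-rT)
C = 2.3473 + 21.72000000 - 23.99388622 = 0.0734


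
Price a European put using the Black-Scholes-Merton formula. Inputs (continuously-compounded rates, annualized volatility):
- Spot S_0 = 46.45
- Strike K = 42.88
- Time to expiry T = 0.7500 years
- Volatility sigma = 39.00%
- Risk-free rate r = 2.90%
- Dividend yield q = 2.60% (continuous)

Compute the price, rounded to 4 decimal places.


d1 = (ln(S/K) + (r - q + 0.5*sigma^2) * T) / (sigma * sqrt(T)) = 0.41231232
d2 = d1 - sigma * sqrt(T) = 0.07456241
exp(-rT) = 0.97848483; exp(-qT) = 0.98068890
P = K * exp(-rT) * N(-d2) - S_0 * exp(-qT) * N(-d1)
N(-d1) = 0.34005526; N(-d2) = 0.47028144
P = 42.8800 * 0.97848483 * 0.47028144 - 46.4500 * 0.98068890 * 0.34005526 = 4.2413

Answer: Price = 4.2413


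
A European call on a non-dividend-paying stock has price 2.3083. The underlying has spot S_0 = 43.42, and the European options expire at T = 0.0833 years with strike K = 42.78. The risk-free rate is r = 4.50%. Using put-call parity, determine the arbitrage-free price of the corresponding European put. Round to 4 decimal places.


Answer: Put price = 1.5082

Derivation:
Put-call parity: C - P = S_0 * exp(-qT) - K * exp(-rT).
S_0 * exp(-qT) = 43.4200 * 1.00000000 = 43.42000000
K * exp(-rT) = 42.7800 * 0.99625852 = 42.61993935
P = C - S*exp(-qT) + K*exp(-rT)
P = 2.3083 - 43.42000000 + 42.61993935 = 1.5082


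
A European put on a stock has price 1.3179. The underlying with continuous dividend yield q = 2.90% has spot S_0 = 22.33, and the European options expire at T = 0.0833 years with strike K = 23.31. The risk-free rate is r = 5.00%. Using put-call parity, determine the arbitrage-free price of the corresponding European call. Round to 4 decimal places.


Put-call parity: C - P = S_0 * exp(-qT) - K * exp(-rT).
S_0 * exp(-qT) = 22.3300 * 0.99758722 = 22.27612252
K * exp(-rT) = 23.3100 * 0.99584366 = 23.21311575
C = P + S*exp(-qT) - K*exp(-rT)
C = 1.3179 + 22.27612252 - 23.21311575 = 0.3809

Answer: Call price = 0.3809


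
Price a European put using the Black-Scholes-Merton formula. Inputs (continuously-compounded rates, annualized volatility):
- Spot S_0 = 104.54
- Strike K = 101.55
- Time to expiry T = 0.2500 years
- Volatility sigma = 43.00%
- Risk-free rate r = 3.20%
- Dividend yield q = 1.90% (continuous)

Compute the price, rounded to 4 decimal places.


Answer: Price = 7.2119

Derivation:
d1 = (ln(S/K) + (r - q + 0.5*sigma^2) * T) / (sigma * sqrt(T)) = 0.25758598
d2 = d1 - sigma * sqrt(T) = 0.04258598
exp(-rT) = 0.99203191; exp(-qT) = 0.99526126
P = K * exp(-rT) * N(-d2) - S_0 * exp(-qT) * N(-d1)
N(-d1) = 0.39836323; N(-d2) = 0.48301579
P = 101.5500 * 0.99203191 * 0.48301579 - 104.5400 * 0.99526126 * 0.39836323 = 7.2119
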